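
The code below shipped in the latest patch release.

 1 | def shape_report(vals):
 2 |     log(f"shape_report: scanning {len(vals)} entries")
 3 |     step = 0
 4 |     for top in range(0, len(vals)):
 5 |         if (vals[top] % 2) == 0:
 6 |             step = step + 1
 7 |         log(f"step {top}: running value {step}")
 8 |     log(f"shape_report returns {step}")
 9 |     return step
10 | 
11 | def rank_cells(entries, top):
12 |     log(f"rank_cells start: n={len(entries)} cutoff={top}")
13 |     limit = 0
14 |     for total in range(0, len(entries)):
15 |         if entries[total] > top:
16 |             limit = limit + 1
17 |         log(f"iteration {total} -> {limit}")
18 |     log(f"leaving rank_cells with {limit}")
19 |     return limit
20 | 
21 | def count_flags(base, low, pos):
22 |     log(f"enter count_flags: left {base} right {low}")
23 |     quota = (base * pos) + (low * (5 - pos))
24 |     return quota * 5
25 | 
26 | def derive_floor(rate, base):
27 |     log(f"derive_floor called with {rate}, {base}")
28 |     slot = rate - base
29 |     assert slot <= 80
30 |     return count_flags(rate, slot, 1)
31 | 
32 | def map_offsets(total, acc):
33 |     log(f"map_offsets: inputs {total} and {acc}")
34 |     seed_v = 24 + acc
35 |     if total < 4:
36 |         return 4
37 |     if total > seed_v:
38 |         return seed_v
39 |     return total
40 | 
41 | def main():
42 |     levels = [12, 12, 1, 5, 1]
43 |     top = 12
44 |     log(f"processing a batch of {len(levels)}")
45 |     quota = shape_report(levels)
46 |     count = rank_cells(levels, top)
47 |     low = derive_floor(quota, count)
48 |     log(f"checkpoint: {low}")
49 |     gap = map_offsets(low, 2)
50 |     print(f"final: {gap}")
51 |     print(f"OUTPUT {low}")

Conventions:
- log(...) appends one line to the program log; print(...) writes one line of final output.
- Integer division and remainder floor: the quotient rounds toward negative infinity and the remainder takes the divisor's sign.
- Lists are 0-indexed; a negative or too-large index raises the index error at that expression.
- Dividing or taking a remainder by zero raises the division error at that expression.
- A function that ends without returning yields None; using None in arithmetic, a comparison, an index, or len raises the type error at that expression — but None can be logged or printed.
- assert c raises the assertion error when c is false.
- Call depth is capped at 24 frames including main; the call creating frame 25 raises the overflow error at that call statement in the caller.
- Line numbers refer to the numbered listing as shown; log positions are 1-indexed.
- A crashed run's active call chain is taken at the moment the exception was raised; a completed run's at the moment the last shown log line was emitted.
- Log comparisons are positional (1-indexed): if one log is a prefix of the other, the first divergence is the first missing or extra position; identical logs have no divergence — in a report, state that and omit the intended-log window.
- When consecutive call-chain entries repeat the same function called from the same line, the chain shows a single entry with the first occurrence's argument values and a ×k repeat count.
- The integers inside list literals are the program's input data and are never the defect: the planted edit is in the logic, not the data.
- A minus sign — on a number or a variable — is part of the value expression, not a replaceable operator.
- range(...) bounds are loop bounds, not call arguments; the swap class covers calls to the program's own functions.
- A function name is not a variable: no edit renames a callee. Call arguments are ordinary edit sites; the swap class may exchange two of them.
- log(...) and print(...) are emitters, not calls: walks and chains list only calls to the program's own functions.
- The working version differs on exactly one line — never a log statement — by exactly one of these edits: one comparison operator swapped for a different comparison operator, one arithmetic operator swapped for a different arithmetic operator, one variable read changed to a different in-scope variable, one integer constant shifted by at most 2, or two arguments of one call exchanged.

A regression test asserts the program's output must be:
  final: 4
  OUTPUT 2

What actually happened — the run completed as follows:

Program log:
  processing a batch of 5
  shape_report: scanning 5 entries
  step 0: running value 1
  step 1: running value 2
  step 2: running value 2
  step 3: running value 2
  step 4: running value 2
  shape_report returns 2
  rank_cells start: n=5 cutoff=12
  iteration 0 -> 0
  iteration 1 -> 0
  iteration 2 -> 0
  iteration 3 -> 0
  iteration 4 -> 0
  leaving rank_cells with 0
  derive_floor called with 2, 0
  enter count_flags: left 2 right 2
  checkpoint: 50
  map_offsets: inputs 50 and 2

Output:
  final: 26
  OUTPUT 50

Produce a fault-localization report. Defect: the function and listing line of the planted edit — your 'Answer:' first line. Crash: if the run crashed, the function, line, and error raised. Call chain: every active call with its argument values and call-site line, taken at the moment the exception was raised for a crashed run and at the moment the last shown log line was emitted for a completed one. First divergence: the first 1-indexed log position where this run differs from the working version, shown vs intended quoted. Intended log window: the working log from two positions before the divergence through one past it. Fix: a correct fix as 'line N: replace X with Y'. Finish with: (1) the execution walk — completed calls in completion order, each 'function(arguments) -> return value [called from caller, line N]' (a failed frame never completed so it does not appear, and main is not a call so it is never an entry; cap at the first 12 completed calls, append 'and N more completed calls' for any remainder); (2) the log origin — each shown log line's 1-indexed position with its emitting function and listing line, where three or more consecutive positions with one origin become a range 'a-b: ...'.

Answer: the defect is in count_flags at line 24.
Core observation: The log first diverges at position 18: the faulty run prints 'checkpoint: 50' where the working version prints 'checkpoint: 2'.
Call chain: main -> map_offsets(50, 2) (called at line 49).
First divergence: at position 18 the run shows 'checkpoint: 50' where the working version logs 'checkpoint: 2'.
Intended log window:
  16: derive_floor called with 2, 0
  17: enter count_flags: left 2 right 2
  18: checkpoint: 2
  19: map_offsets: inputs 2 and 2
Execution walk:
  shape_report([12, 12, 1, 5, 1]) -> 2  [called from main, line 45]
  rank_cells([12, 12, 1, 5, 1], 12) -> 0  [called from main, line 46]
  count_flags(2, 2, 1) -> 50  [called from derive_floor, line 30]
  derive_floor(2, 0) -> 50  [called from main, line 47]
  map_offsets(50, 2) -> 26  [called from main, line 49]
Origin of each log line:
  1: emitted by main (line 44)
  2: emitted by shape_report (line 2)
  3-7: emitted by shape_report (line 7)
  8: emitted by shape_report (line 8)
  9: emitted by rank_cells (line 12)
  10-14: emitted by rank_cells (line 17)
  15: emitted by rank_cells (line 18)
  16: emitted by derive_floor (line 27)
  17: emitted by count_flags (line 22)
  18: emitted by main (line 48)
  19: emitted by map_offsets (line 33)
A correct fix: line 24: replace `*` with `//`.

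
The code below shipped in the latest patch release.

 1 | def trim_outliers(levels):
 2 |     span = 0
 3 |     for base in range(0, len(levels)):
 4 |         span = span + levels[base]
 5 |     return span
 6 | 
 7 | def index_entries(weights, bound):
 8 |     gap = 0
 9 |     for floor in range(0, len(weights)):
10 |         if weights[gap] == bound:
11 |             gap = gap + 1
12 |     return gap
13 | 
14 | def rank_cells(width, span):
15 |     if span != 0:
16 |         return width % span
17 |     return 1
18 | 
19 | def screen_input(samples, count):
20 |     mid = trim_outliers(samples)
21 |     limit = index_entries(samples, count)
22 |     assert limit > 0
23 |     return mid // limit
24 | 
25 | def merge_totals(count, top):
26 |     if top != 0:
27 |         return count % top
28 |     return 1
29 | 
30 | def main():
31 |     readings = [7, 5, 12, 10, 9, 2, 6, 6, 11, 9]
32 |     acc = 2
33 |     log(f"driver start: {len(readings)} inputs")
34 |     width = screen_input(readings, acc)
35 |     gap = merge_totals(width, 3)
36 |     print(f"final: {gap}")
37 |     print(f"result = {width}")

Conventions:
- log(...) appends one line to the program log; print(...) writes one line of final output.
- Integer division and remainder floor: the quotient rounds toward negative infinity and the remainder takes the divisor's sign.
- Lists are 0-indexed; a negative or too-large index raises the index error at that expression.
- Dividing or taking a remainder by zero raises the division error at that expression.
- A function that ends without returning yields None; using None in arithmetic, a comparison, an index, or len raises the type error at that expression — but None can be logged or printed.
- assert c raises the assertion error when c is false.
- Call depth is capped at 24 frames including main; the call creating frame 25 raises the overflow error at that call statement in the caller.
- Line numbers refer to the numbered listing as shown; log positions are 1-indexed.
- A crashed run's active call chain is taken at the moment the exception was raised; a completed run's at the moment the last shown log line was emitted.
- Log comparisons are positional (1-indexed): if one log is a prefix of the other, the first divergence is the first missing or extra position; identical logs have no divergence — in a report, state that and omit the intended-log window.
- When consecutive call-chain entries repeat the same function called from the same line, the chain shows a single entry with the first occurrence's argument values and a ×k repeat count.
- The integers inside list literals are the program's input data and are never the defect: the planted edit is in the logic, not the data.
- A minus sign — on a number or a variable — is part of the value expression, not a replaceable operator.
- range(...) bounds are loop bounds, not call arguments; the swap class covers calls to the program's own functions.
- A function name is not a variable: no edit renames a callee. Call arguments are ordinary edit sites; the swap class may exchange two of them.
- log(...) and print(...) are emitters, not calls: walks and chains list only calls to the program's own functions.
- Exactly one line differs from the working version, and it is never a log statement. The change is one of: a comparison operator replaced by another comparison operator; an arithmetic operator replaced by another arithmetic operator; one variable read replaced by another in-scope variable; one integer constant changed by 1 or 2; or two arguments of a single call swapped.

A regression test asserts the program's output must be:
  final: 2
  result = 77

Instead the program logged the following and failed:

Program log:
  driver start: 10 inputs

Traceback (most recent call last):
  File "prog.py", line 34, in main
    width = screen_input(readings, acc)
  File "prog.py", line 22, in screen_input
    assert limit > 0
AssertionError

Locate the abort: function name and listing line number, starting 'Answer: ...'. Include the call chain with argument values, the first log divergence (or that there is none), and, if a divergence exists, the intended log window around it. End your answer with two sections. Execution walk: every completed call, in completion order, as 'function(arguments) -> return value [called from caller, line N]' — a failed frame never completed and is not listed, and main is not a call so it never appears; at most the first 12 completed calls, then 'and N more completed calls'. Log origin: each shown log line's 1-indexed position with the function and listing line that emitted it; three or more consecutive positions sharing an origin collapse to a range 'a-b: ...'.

Answer: the error was raised in screen_input, line 22.
Core observation: All emitted log lines are correct; the crash alone marks the defect.
Call chain: main -> screen_input([7, 5, 12, 10, 9, 2, 6, 6, 11, 9], 2) (called at line 34).
First divergence: none; the two logs match at every position.
Execution walk:
  trim_outliers([7, 5, 12, 10, 9, 2, 6, 6, 11, 9]) -> 77  [called from screen_input, line 20]
  index_entries([7, 5, 12, 10, 9, 2, 6, 6, 11, 9], 2) -> 0  [called from screen_input, line 21]
Log line origins:
  1 — main, line 33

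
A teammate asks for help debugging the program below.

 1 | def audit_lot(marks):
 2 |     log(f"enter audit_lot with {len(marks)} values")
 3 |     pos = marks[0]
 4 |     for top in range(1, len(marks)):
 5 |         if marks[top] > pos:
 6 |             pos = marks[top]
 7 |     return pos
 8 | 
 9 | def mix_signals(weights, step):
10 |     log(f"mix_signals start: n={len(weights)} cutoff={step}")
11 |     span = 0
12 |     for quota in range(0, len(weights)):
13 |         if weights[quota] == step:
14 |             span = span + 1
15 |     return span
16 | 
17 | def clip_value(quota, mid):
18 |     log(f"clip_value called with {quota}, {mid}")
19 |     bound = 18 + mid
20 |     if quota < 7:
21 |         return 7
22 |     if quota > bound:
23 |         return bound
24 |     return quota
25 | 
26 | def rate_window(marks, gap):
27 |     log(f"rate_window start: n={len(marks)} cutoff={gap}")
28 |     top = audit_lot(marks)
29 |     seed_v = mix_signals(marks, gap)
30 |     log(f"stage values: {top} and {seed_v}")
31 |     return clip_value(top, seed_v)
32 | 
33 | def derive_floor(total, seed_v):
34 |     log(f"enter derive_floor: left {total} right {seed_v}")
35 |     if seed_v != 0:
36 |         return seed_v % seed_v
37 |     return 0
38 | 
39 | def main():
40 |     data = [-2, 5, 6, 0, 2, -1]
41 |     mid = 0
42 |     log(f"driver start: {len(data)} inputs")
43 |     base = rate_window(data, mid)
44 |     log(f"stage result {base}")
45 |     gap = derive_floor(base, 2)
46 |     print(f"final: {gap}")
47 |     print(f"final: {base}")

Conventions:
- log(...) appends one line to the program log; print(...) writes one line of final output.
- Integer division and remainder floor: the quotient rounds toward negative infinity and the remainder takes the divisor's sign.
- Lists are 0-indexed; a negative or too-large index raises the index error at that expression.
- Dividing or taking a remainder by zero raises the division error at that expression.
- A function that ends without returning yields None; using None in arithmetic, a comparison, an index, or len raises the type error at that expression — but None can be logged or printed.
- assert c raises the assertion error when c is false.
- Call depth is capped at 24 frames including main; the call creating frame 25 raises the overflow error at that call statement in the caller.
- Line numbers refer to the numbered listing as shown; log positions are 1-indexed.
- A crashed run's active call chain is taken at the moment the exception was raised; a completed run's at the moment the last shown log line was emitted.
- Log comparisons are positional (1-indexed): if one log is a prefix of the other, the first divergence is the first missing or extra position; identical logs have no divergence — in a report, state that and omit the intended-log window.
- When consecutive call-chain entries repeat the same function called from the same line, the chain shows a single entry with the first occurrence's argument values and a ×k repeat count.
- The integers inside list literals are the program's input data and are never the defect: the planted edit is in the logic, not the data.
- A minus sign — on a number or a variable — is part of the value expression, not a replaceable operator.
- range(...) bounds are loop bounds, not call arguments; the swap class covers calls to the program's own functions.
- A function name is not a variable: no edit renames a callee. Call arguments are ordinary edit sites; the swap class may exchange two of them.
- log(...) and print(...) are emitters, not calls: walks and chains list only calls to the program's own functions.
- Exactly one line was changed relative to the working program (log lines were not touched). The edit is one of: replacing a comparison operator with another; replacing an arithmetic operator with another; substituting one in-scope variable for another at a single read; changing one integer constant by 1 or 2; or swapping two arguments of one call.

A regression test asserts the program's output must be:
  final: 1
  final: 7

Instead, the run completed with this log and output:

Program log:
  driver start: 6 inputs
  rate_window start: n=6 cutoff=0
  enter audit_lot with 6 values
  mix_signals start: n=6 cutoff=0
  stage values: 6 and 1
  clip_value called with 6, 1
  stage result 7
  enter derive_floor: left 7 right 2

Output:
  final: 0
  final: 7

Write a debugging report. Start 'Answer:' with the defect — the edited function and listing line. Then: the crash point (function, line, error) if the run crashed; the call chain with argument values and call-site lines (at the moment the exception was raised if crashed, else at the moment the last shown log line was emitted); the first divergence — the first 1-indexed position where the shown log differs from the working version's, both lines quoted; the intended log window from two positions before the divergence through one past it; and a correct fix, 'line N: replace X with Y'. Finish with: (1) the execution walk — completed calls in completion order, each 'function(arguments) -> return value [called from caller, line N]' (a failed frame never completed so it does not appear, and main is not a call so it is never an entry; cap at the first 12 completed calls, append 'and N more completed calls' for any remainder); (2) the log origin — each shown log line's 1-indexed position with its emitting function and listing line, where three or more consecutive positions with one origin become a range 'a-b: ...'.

Answer: the defect is in derive_floor at line 36.
The tell: The logs agree in full; only the final output differs.
Call chain: main -> derive_floor(7, 2) (called at line 45).
First divergence: there is none — every log position agrees.
Execution walk:
  audit_lot([-2, 5, 6, 0, 2, -1]) -> 6  [called from rate_window, line 28]
  mix_signals([-2, 5, 6, 0, 2, -1], 0) -> 1  [called from rate_window, line 29]
  clip_value(6, 1) -> 7  [called from rate_window, line 31]
  rate_window([-2, 5, 6, 0, 2, -1], 0) -> 7  [called from main, line 43]
  derive_floor(7, 2) -> 0  [called from main, line 45]
Log origins:
  1 — main, line 42
  2 — rate_window, line 27
  3 — audit_lot, line 2
  4 — mix_signals, line 10
  5 — rate_window, line 30
  6 — clip_value, line 18
  7 — main, line 44
  8 — derive_floor, line 34
A correct fix: line 36: replace `seed_v % seed_v` with `total % seed_v`.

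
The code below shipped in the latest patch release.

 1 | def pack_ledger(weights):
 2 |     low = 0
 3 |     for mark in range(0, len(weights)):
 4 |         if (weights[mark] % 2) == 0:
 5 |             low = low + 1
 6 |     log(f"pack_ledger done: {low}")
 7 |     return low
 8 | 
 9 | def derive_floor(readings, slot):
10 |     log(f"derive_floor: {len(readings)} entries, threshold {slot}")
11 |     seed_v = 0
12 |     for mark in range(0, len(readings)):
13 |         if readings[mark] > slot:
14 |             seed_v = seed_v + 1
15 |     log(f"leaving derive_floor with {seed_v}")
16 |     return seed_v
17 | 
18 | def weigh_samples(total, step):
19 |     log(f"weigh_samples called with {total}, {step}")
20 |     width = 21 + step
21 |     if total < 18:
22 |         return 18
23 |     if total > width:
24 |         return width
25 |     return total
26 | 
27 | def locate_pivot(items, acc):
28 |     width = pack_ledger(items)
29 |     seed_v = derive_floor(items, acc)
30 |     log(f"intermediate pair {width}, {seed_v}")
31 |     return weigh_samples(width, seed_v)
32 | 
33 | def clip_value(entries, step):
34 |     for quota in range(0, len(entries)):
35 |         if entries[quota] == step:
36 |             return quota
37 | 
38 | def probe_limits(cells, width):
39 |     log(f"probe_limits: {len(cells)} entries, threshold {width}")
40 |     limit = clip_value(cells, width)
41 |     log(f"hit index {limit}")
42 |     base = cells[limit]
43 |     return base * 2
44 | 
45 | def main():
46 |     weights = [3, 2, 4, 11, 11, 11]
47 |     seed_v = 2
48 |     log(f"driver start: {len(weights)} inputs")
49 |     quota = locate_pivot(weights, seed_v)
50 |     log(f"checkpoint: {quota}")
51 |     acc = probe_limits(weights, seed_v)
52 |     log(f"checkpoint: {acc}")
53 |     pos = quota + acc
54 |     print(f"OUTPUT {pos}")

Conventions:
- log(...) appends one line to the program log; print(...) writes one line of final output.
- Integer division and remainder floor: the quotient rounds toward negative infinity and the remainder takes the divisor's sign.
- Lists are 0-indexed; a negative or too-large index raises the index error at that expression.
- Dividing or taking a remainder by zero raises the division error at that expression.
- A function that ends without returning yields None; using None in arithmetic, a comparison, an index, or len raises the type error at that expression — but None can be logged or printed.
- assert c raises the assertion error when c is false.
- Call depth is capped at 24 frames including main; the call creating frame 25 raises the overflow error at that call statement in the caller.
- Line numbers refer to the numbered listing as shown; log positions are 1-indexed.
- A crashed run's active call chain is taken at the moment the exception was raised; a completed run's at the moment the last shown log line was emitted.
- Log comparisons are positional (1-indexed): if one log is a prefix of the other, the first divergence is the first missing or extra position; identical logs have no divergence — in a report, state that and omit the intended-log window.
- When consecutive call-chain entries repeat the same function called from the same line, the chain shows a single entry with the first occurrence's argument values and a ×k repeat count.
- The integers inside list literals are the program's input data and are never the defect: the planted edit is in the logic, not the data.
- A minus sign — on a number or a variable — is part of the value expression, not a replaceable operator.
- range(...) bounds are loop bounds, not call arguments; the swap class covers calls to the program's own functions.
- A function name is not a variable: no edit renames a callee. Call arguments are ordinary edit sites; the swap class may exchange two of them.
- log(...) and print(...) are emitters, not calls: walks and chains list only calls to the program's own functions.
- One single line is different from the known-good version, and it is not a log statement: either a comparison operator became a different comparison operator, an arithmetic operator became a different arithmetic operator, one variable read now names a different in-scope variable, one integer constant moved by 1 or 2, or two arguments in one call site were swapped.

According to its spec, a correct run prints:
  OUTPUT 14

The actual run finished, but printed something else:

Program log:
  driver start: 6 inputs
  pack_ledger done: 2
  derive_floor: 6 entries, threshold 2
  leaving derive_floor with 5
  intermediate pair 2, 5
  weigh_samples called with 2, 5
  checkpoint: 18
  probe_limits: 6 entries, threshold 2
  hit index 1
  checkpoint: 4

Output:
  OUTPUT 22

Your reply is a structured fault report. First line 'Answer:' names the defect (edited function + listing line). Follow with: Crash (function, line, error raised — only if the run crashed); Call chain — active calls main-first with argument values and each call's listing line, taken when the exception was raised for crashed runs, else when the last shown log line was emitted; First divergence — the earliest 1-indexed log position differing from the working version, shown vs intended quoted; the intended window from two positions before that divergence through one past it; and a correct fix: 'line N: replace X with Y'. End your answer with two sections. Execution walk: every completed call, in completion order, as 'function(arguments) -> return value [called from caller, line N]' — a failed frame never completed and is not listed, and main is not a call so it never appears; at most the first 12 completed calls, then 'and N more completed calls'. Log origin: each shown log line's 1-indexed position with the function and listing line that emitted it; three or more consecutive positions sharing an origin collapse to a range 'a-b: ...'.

Answer: the defect is in main at line 53.
Key fact: The logs agree in full; only the final output differs.
Call chain: main.
First divergence: none (the log streams are identical).
Execution walk:
  pack_ledger([3, 2, 4, 11, 11, 11]) -> 2  [called from locate_pivot, line 28]
  derive_floor([3, 2, 4, 11, 11, 11], 2) -> 5  [called from locate_pivot, line 29]
  weigh_samples(2, 5) -> 18  [called from locate_pivot, line 31]
  locate_pivot([3, 2, 4, 11, 11, 11], 2) -> 18  [called from main, line 49]
  clip_value([3, 2, 4, 11, 11, 11], 2) -> 1  [called from probe_limits, line 40]
  probe_limits([3, 2, 4, 11, 11, 11], 2) -> 4  [called from main, line 51]
Log origin:
  1: emitted by main (line 48)
  2: emitted by pack_ledger (line 6)
  3: emitted by derive_floor (line 10)
  4: emitted by derive_floor (line 15)
  5: emitted by locate_pivot (line 30)
  6: emitted by weigh_samples (line 19)
  7: emitted by main (line 50)
  8: emitted by probe_limits (line 39)
  9: emitted by probe_limits (line 41)
  10: emitted by main (line 52)
A correct fix: line 53: replace `+` with `-`.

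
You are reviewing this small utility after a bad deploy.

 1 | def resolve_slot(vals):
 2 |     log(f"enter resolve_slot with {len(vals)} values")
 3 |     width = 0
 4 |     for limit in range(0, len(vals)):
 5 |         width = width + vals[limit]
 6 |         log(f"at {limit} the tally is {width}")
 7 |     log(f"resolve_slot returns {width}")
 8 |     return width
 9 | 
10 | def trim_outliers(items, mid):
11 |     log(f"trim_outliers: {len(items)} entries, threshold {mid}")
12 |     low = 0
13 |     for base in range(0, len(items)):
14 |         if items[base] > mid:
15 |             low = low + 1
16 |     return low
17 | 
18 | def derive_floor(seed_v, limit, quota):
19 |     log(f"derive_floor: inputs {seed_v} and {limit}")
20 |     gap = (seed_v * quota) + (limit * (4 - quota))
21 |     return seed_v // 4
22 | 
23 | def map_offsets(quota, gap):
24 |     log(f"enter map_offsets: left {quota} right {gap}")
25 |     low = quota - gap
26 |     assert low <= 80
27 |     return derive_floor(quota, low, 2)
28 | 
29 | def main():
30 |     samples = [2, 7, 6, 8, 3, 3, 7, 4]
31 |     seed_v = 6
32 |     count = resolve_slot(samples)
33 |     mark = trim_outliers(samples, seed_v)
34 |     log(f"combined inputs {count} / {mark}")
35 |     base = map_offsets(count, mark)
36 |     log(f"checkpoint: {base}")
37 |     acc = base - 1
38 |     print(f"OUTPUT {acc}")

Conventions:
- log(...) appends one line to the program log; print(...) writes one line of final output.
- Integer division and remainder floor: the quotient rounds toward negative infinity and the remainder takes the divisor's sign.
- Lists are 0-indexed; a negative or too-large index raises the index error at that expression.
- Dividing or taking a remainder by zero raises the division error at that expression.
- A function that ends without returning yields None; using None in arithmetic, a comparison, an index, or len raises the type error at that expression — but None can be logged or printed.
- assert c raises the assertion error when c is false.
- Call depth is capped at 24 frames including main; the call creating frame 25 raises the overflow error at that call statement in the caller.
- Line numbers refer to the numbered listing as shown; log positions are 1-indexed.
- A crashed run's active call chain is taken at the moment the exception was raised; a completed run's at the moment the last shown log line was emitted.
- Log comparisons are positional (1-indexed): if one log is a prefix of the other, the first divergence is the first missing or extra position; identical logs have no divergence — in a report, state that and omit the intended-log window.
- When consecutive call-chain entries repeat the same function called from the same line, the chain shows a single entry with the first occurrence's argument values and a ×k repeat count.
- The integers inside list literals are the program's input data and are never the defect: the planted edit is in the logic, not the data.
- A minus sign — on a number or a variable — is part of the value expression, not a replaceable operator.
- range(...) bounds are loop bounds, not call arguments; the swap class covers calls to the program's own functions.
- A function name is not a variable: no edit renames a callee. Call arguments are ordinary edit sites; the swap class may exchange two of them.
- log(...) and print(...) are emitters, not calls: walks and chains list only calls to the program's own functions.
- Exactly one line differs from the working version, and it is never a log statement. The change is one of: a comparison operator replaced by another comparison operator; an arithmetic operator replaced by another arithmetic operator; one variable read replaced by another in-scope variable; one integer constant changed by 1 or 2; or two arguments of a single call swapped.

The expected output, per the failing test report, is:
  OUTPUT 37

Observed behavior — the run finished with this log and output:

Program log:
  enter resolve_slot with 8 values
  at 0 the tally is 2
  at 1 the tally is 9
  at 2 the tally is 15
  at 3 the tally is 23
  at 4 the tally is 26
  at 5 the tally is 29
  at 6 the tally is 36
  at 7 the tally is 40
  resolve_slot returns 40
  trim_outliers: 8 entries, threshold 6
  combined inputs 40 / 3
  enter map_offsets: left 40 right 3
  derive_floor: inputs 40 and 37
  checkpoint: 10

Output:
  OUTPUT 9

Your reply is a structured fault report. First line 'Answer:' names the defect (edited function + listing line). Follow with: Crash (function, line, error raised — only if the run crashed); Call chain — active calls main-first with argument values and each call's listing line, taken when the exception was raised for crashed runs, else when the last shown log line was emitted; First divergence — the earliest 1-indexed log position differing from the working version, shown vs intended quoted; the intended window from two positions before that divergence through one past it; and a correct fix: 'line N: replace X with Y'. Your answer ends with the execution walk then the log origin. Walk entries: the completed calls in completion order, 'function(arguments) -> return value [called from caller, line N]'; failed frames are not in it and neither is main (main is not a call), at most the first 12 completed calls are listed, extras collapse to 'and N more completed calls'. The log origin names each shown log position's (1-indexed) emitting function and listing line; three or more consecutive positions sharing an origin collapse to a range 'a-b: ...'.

Answer: the defect is in derive_floor at line 21.
Core observation: The log first diverges at position 15: the faulty run prints 'checkpoint: 10' where the working version prints 'checkpoint: 38'.
Call chain: main.
First divergence: position 15; shown 'checkpoint: 10' vs intended 'checkpoint: 38'.
Intended log window:
  13: enter map_offsets: left 40 right 3
  14: derive_floor: inputs 40 and 37
  15: checkpoint: 38
Execution walk:
  resolve_slot([2, 7, 6, 8, 3, 3, 7, 4]) -> 40  [called from main, line 32]
  trim_outliers([2, 7, 6, 8, 3, 3, 7, 4], 6) -> 3  [called from main, line 33]
  derive_floor(40, 37, 2) -> 10  [called from map_offsets, line 27]
  map_offsets(40, 3) -> 10  [called from main, line 35]
Log line origins:
  1: emitted by resolve_slot (line 2)
  2-9: emitted by resolve_slot (line 6)
  10: emitted by resolve_slot (line 7)
  11: emitted by trim_outliers (line 11)
  12: emitted by main (line 34)
  13: emitted by map_offsets (line 24)
  14: emitted by derive_floor (line 19)
  15: emitted by main (line 36)
A correct fix: line 21: replace `seed_v` with `gap`.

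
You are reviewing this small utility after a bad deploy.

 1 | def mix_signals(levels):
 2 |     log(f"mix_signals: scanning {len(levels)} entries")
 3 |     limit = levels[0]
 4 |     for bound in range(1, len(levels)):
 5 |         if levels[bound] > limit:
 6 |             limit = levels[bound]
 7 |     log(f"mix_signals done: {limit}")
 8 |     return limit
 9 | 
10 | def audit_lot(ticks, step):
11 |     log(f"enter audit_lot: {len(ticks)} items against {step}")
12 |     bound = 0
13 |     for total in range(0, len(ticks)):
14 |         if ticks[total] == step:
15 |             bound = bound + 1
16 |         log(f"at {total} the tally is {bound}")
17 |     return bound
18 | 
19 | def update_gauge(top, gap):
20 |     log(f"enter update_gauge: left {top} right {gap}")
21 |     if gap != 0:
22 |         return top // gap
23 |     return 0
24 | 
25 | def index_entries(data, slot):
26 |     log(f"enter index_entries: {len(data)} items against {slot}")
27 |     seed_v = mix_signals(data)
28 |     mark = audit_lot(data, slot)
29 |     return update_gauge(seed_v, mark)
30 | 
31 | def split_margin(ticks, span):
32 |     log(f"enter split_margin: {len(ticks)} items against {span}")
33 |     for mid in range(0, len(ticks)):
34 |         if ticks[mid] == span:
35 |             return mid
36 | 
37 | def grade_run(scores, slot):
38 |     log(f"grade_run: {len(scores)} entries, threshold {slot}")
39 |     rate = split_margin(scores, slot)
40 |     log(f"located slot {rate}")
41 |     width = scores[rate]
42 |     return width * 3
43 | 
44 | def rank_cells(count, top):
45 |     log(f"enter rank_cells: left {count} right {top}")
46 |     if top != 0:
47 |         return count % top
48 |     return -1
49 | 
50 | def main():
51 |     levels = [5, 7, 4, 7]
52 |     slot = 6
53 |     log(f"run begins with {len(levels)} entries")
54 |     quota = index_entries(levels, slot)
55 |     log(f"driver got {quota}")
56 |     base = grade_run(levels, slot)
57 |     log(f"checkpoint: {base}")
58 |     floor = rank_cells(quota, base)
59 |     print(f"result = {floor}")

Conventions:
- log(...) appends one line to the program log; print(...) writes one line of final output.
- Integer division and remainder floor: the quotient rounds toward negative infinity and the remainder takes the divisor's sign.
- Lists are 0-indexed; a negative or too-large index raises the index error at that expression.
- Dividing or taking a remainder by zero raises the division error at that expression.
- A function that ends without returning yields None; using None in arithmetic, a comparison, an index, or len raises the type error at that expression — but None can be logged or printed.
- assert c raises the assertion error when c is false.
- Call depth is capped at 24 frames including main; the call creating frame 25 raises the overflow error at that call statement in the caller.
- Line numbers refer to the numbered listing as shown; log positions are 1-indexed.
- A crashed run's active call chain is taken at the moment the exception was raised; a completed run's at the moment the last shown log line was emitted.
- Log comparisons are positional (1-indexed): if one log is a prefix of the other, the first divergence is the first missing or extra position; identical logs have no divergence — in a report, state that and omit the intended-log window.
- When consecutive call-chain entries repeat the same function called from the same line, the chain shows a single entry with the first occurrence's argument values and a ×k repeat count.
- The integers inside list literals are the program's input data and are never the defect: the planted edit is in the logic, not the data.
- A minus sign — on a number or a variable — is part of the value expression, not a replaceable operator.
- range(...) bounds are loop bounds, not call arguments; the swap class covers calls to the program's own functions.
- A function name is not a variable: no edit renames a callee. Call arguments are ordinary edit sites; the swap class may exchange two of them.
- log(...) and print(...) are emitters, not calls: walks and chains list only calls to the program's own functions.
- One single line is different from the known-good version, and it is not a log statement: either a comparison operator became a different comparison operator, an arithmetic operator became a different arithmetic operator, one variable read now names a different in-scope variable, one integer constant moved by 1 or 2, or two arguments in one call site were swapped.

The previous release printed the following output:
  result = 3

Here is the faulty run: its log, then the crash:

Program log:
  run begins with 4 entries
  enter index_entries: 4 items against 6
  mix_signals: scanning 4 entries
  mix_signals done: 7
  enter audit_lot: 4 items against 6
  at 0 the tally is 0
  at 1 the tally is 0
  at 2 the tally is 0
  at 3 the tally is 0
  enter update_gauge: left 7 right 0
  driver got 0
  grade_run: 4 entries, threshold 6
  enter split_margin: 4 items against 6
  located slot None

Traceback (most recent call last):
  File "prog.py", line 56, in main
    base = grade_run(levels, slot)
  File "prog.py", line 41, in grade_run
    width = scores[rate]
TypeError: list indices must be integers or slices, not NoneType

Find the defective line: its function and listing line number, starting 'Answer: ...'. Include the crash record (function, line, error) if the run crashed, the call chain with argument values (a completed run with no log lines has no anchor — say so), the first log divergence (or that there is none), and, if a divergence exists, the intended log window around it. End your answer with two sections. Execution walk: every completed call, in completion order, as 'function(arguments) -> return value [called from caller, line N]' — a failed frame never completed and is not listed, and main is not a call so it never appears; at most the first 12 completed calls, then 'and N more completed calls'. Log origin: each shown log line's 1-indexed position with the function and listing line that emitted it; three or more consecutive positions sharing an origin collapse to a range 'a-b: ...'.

Answer: the defect is in main at line 52.
The tell: The earliest visible damage is log position 2 — 'enter index_entries: 4 items against 6' rather than the intended 'enter index_entries: 4 items against 7'.
Crash: grade_run, line 41, TypeError.
Call chain: main -> grade_run([5, 7, 4, 7], 6) (called at line 56).
First divergence: position 2 — shown 'enter index_entries: 4 items against 6', intended 'enter index_entries: 4 items against 7'.
Intended log window:
  1: run begins with 4 entries
  2: enter index_entries: 4 items against 7
  3: mix_signals: scanning 4 entries
Execution walk:
  mix_signals([5, 7, 4, 7]) -> 7  [called from index_entries, line 27]
  audit_lot([5, 7, 4, 7], 6) -> 0  [called from index_entries, line 28]
  update_gauge(7, 0) -> 0  [called from index_entries, line 29]
  index_entries([5, 7, 4, 7], 6) -> 0  [called from main, line 54]
  split_margin([5, 7, 4, 7], 6) -> None  [called from grade_run, line 39]
Log line origins:
  1: from main, line 53
  2: from index_entries, line 26
  3: from mix_signals, line 2
  4: from mix_signals, line 7
  5: from audit_lot, line 11
  6-9: from audit_lot, line 16
  10: from update_gauge, line 20
  11: from main, line 55
  12: from grade_run, line 38
  13: from split_margin, line 32
  14: from grade_run, line 40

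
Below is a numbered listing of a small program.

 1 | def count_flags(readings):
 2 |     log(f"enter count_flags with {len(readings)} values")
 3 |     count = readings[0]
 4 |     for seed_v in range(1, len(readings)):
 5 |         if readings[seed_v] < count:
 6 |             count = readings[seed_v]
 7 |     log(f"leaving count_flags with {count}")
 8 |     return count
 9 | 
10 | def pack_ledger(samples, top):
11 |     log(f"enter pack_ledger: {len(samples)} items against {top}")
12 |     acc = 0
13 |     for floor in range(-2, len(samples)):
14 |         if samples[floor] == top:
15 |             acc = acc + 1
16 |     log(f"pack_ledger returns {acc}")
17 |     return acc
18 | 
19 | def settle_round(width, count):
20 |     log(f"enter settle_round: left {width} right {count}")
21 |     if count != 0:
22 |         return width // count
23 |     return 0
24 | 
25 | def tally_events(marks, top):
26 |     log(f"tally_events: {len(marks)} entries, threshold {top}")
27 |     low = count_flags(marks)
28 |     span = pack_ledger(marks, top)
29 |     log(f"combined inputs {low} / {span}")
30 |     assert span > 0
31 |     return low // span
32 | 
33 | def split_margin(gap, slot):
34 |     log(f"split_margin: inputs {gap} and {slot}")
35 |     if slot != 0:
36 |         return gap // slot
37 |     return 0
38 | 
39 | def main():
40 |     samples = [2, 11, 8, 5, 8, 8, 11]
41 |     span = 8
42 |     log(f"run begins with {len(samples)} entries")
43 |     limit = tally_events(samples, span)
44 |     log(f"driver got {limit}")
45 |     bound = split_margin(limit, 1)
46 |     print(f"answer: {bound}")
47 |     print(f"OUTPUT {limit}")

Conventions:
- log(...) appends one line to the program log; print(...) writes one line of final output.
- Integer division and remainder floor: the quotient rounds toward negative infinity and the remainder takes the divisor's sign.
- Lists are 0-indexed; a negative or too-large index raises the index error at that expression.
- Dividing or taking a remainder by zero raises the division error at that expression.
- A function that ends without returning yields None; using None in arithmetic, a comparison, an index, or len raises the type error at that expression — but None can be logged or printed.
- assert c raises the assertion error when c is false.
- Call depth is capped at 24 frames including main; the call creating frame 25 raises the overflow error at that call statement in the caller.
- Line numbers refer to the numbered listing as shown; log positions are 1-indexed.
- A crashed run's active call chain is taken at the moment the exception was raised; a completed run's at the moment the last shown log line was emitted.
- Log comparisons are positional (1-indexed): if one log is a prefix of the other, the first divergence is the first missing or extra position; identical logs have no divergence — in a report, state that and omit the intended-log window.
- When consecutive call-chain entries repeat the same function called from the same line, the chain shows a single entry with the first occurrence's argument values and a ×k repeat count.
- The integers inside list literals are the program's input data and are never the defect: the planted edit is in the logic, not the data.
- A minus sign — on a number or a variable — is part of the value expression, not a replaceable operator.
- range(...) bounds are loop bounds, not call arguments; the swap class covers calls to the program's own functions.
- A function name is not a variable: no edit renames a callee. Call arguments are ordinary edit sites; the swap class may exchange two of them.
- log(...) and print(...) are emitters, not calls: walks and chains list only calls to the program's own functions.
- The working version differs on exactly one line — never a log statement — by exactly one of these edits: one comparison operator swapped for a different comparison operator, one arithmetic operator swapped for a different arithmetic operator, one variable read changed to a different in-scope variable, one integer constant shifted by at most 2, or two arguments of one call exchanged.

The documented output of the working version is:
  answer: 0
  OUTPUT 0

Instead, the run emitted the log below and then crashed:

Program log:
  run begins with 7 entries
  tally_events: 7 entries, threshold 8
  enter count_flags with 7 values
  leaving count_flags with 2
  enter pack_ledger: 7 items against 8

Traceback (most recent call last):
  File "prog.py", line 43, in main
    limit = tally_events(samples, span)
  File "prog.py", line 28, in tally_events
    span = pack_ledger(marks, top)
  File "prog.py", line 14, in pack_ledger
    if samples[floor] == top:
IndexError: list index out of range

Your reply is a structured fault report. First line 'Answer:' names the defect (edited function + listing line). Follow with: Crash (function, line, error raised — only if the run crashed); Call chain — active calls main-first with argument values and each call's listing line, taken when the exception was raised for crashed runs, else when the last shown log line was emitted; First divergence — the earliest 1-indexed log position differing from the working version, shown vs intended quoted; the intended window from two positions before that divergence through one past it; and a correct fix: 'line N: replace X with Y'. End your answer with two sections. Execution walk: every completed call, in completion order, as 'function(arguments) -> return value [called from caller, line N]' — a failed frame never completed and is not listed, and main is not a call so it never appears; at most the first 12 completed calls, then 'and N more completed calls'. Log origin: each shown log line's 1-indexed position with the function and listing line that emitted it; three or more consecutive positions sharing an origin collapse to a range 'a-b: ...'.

Answer: the defect is in pack_ledger at line 13.
Key observation: A complete run would log 'pack_ledger returns 3' next, but this one stopped at 5 lines.
Crash: pack_ledger, line 14, IndexError.
Call chain: main -> tally_events([2, 11, 8, 5, 8, 8, 11], 8) (called at line 43) -> pack_ledger([2, 11, 8, 5, 8, 8, 11], 8) (called at line 28).
First divergence: position 6 — the faulty run's log ends after 5 lines; the working version continues with 'pack_ledger returns 3'.
Intended log window:
  4: leaving count_flags with 2
  5: enter pack_ledger: 7 items against 8
  6: pack_ledger returns 3
  7: combined inputs 2 / 3
Execution walk:
  count_flags([2, 11, 8, 5, 8, 8, 11]) -> 2  [called from tally_events, line 27]
Log origin:
  1: logged in main at line 42
  2: logged in tally_events at line 26
  3: logged in count_flags at line 2
  4: logged in count_flags at line 7
  5: logged in pack_ledger at line 11
A correct fix: line 13: replace `-2` with `0`.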